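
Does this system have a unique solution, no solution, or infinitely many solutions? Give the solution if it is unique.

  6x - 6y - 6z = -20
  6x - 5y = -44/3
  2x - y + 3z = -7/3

x = -3, y = -2/3, z = 1

Row-reduce the augmented matrix:
R1 ← R1 / (6).
R2 ← R2 − 6·R1.
R3 ← R3 − 2·R1.
R1 ← R1 + 1·R2.
R3 ← R3 − 1·R2.
R3 ← R3 / (-1).
R1 ← R1 − 5·R3.
R2 ← R2 − 6·R3.
Reading off the reduced rows gives x = -3, y = -2/3, z = 1.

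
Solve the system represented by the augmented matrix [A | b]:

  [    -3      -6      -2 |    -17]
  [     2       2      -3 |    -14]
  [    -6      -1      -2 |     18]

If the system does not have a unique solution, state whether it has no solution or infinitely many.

Row-reduce the augmented matrix:
R1 ← R1 / (-3).
R2 ← R2 − 2·R1.
R3 ← R3 + 6·R1.
R2 ← R2 / (-2).
R1 ← R1 − 2·R2.
R3 ← R3 − 11·R2.
R3 ← R3 / (-131/6).
R1 ← R1 + 11/3·R3.
R2 ← R2 − 13/6·R3.
Reading off the reduced rows gives x_1 = -5, x_2 = 4, x_3 = 4.

x_1 = -5, x_2 = 4, x_3 = 4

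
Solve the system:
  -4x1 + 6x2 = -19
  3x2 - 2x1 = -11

Row-reduce:
R1 ← R1 / (-4).
R2 ← R2 + 2·R1.
Row 2 reduces to 0 = -3/2, a contradiction. The system is inconsistent.

no solution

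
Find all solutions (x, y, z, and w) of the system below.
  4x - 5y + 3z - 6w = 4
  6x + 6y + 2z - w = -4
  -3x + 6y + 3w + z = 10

infinitely many solutions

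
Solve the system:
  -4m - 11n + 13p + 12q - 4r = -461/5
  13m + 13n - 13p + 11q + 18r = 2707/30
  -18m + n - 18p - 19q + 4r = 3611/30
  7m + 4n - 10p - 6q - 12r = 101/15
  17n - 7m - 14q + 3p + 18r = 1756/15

Row-reduce the augmented matrix:
R1 ← R1 / (-4).
R2 ← R2 − 13·R1.
R3 ← R3 + 18·R1.
R4 ← R4 − 7·R1.
R5 ← R5 + 7·R1.
R2 ← R2 / (-91/4).
R1 ← R1 − 11/4·R2.
R3 ← R3 − 101/2·R2.
R4 ← R4 + 61/4·R2.
R5 ← R5 − 145/4·R2.
R3 ← R3 / (-81/7).
R1 ← R1 − 2/7·R3.
R2 ← R2 + 9/7·R3.
R4 ← R4 + 48/7·R3.
R5 ← R5 − 188/7·R3.
R4 ← R4 / (-14401/351).
R1 ← R1 − 4193/1053·R4.
R2 ← R2 + 751/117·R4.
R3 ← R3 + 3457/1053·R4.
R5 ← R5 − 139883/1053·R4.
R5 ← R5 / (-375694/14401).
R1 ← R1 + 23780/14401·R5.
R2 ← R2 − 38422/14401·R5.
R3 ← R3 − 7166/14401·R5.
R4 ← R4 − 14730/14401·R5.
Reading off the reduced rows gives m = -4/3, n = 8/3, p = -3, q = -3/2, r = 14/5.

m = -4/3, n = 8/3, p = -3, q = -3/2, r = 14/5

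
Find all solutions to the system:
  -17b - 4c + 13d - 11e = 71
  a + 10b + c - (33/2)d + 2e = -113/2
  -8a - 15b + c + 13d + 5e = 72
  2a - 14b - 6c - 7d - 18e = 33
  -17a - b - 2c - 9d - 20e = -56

Row-reduce:
Swap R1 and R2.
R3 ← R3 + 8·R1.
R4 ← R4 − 2·R1.
R5 ← R5 + 17·R1.
R2 ← R2 / (-17).
R1 ← R1 − 10·R2.
R3 ← R3 − 65·R2.
R4 ← R4 + 34·R2.
R5 ← R5 − 169·R2.
R3 ← R3 / (-107/17).
R1 ← R1 + 23/17·R3.
R2 ← R2 − 4/17·R3.
R5 ← R5 + 421/17·R3.
Swap R4 and R5.
R4 ← R4 / (24049/214).
R1 ← R1 − 1293/214·R4.
R2 ← R2 + 359/107·R4.
R3 ← R3 − 1178/107·R4.
Row 5 reduces to 0 = 4, a contradiction. The system is inconsistent.

no solution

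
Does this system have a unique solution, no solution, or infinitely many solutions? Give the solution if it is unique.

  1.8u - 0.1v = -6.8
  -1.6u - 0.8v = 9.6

u = -4, v = -4

Row-reduce the augmented matrix:
R1 ← R1 / (9/5).
R2 ← R2 + 8/5·R1.
R2 ← R2 / (-8/9).
R1 ← R1 + 1/18·R2.
Reading off the reduced rows gives u = -4, v = -4.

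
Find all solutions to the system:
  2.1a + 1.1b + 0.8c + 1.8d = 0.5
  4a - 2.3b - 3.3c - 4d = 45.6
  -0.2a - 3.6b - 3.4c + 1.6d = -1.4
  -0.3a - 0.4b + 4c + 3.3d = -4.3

a = 6, b = -5, c = 3, d = -5

Row-reduce the augmented matrix:
R1 ← R1 / (21/10).
R2 ← R2 − 4·R1.
R3 ← R3 + 1/5·R1.
R4 ← R4 + 3/10·R1.
R2 ← R2 / (-923/210).
R1 ← R1 − 11/21·R2.
R3 ← R3 + 367/105·R2.
R4 ← R4 + 17/70·R2.
R3 ← R3 / (2364/4615).
R1 ← R1 + 179/923·R3.
R2 ← R2 − 1013/923·R3.
R4 ← R4 − 8087/1846·R3.
R4 ← R4 / (-729341/11820).
R1 ← R1 − 3403/1182·R4.
R2 ← R2 + 17449/1182·R4.
R3 ← R3 − 17719/1182·R4.
Reading off the reduced rows gives a = 6, b = -5, c = 3, d = -5.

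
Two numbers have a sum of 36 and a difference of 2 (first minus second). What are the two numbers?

first number: 19, second number: 17

Let x = first number, y = second number.
  x + y = 36
  x - y = 2
Row-reduce the augmented matrix:
R2 ← R2 − 1·R1.
R2 ← R2 / (-2).
R1 ← R1 − 1·R2.
Reading off the reduced rows gives x = 19, y = 17.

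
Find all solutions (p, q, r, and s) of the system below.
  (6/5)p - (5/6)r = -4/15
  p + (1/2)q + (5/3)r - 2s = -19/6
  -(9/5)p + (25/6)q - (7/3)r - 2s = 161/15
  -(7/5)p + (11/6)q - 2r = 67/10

no solution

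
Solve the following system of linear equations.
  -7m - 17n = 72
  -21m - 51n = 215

Row-reduce:
R1 ← R1 / (-7).
R2 ← R2 + 21·R1.
Row 2 reduces to 0 = -1, a contradiction. The system is inconsistent.

no solution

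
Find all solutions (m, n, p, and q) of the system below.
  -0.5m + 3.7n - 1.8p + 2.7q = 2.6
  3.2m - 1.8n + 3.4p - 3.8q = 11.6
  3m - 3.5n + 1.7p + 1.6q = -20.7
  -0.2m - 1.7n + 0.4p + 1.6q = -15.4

Row-reduce the augmented matrix:
R1 ← R1 / (-1/2).
R2 ← R2 − 16/5·R1.
R3 ← R3 − 3·R1.
R4 ← R4 + 1/5·R1.
R2 ← R2 / (547/25).
R1 ← R1 + 37/5·R2.
R3 ← R3 − 187/10·R2.
R4 ← R4 + 159/50·R2.
R3 ← R3 / (-5908/2735).
R1 ← R1 − 467/547·R3.
R2 ← R2 + 203/547·R3.
R4 ← R4 + 329/5470·R3.
R4 ← R4 / (38897/16880).
R1 ← R1 − 19387/11816·R4.
R2 ← R2 + 781/1688·R4.
R3 ← R3 + 34347/11816·R4.
Reading off the reduced rows gives m = 1, n = 4, p = -1, q = -5.

m = 1, n = 4, p = -1, q = -5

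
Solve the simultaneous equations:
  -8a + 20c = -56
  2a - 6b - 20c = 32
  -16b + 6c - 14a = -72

Row-reduce the augmented matrix:
R1 ← R1 / (-8).
R2 ← R2 − 2·R1.
R3 ← R3 + 14·R1.
R2 ← R2 / (-6).
R3 ← R3 + 16·R2.
R3 ← R3 / (11).
R1 ← R1 + 5/2·R3.
R2 ← R2 − 5/2·R3.
Reading off the reduced rows gives a = 2, b = 2, c = -2.

a = 2, b = 2, c = -2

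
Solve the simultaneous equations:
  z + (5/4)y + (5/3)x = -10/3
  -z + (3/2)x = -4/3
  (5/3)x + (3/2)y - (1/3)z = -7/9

x = -2, y = 4/3, z = -5/3

Row-reduce the augmented matrix:
R1 ← R1 / (5/3).
R2 ← R2 − 3/2·R1.
R3 ← R3 − 5/3·R1.
R2 ← R2 / (-9/8).
R1 ← R1 − 3/4·R2.
R3 ← R3 − 1/4·R2.
R3 ← R3 / (-79/45).
R1 ← R1 + 2/3·R3.
R2 ← R2 − 76/45·R3.
Reading off the reduced rows gives x = -2, y = 4/3, z = -5/3.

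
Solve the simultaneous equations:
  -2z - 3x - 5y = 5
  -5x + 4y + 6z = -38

Row-reduce:
R1 ← R1 / (-3).
R2 ← R2 + 5·R1.
R2 ← R2 / (37/3).
R1 ← R1 − 5/3·R2.
Rank is 2 with 3 unknowns, leaving z free.

infinitely many solutions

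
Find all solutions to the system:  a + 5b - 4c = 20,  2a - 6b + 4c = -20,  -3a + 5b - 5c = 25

a = 0, b = 0, c = -5

Row-reduce the augmented matrix:
R2 ← R2 − 2·R1.
R3 ← R3 + 3·R1.
R2 ← R2 / (-16).
R1 ← R1 − 5·R2.
R3 ← R3 − 20·R2.
R3 ← R3 / (-2).
R1 ← R1 + 1/4·R3.
R2 ← R2 + 3/4·R3.
Reading off the reduced rows gives a = 0, b = 0, c = -5.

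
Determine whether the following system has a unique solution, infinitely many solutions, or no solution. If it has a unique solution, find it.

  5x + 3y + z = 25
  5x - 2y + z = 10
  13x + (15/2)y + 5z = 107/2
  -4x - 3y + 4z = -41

Row-reduce:
R1 ← R1 / (5).
R2 ← R2 − 5·R1.
R3 ← R3 − 13·R1.
R4 ← R4 + 4·R1.
R2 ← R2 / (-5).
R1 ← R1 − 3/5·R2.
R3 ← R3 + 3/10·R2.
R4 ← R4 + 3/5·R2.
R3 ← R3 / (12/5).
R1 ← R1 − 1/5·R3.
R4 ← R4 − 24/5·R3.
Row 4 reduces to 0 = 2, a contradiction. The system is inconsistent.

no solution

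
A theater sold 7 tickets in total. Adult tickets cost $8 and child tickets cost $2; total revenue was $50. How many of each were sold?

adult tickets: 6, child tickets: 1

Let a = adult tickets, c = child tickets.
  a + c = 7
  8a + 2c = 50
From equation 1: a = 7 − c.
Substitute into equation 2 and solve: c = 1.
Then a = 6.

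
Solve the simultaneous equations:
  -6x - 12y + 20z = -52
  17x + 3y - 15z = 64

Row-reduce:
R1 ← R1 / (-6).
R2 ← R2 − 17·R1.
R2 ← R2 / (-31).
R1 ← R1 − 2·R2.
Rank is 2 with 3 unknowns, leaving z free.

infinitely many solutions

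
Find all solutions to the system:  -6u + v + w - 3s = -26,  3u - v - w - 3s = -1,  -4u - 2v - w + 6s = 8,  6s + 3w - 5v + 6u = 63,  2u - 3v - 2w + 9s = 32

no solution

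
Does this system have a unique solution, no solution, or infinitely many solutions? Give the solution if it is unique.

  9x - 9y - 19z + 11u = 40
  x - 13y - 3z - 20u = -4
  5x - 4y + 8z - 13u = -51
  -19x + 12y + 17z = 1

x = -3, y = 1, z = -4, u = 0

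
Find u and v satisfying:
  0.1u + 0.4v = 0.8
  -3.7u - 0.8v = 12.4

Row-reduce the augmented matrix:
R1 ← R1 / (1/10).
R2 ← R2 + 37/10·R1.
R2 ← R2 / (14).
R1 ← R1 − 4·R2.
Reading off the reduced rows gives u = -4, v = 3.

u = -4, v = 3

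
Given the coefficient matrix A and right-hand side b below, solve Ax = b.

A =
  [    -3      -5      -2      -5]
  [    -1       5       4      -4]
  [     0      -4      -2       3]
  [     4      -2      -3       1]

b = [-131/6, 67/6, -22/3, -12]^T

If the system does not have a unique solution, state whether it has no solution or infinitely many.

x_1 = -3/2, x_2 = 3, x_3 = 2/3, x_4 = 2

Row-reduce the augmented matrix:
R1 ← R1 / (-3).
R2 ← R2 + 1·R1.
R4 ← R4 − 4·R1.
R2 ← R2 / (20/3).
R1 ← R1 − 5/3·R2.
R3 ← R3 + 4·R2.
R4 ← R4 + 26/3·R2.
R3 ← R3 / (4/5).
R1 ← R1 + 1/2·R3.
R2 ← R2 − 7/10·R3.
R4 ← R4 − 2/5·R3.
R4 ← R4 / (-19/2).
R1 ← R1 − 13/4·R4.
R2 ← R2 + 7/4·R4.
R3 ← R3 − 2·R4.
Reading off the reduced rows gives x_1 = -3/2, x_2 = 3, x_3 = 2/3, x_4 = 2.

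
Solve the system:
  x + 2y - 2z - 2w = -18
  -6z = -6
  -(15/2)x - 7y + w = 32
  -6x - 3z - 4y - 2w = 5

infinitely many solutions

Row-reduce:
R3 ← R3 + 15/2·R1.
R4 ← R4 + 6·R1.
Swap R2 and R3.
R2 ← R2 / (8).
R1 ← R1 − 2·R2.
R4 ← R4 − 8·R2.
R3 ← R3 / (-6).
R1 ← R1 − 7/4·R3.
R2 ← R2 + 15/8·R3.
Rank is 3 with 4 unknowns, leaving w free.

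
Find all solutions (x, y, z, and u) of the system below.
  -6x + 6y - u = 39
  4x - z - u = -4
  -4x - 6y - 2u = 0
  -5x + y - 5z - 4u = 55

x = -3, y = 3, z = -5, u = -3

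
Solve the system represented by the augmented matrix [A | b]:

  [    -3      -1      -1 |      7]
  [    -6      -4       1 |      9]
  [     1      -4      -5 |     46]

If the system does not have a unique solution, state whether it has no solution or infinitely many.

x_1 = 1, x_2 = -5, x_3 = -5

Row-reduce the augmented matrix:
R1 ← R1 / (-3).
R2 ← R2 + 6·R1.
R3 ← R3 − 1·R1.
R2 ← R2 / (-2).
R1 ← R1 − 1/3·R2.
R3 ← R3 + 13/3·R2.
R3 ← R3 / (-71/6).
R1 ← R1 − 5/6·R3.
R2 ← R2 + 3/2·R3.
Reading off the reduced rows gives x_1 = 1, x_2 = -5, x_3 = -5.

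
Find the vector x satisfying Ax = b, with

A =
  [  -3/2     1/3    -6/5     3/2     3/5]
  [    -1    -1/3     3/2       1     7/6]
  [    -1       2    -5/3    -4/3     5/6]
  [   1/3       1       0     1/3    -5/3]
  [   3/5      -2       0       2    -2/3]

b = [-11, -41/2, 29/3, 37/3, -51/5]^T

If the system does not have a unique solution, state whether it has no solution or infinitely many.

Row-reduce the augmented matrix:
R1 ← R1 / (-3/2).
R2 ← R2 + 1·R1.
R3 ← R3 + 1·R1.
R4 ← R4 − 1/3·R1.
R5 ← R5 − 3/5·R1.
R2 ← R2 / (-5/9).
R1 ← R1 + 2/9·R2.
R3 ← R3 − 16/9·R2.
R4 ← R4 − 29/27·R2.
R5 ← R5 + 28/15·R2.
R3 ← R3 / (487/75).
R1 ← R1 + 3/25·R3.
R2 ← R2 + 207/50·R3.
R4 ← R4 − 209/50·R3.
R5 ← R5 + 1026/125·R3.
R4 ← R4 / (6337/2922).
R1 ← R1 + 508/487·R4.
R2 ← R2 + 1449/974·R4.
R3 ← R3 + 175/487·R4.
R5 ← R5 + 851/2435·R4.
R5 ← R5 / (64367/190110).
R1 ← R1 + 59759/38022·R5.
R2 ← R2 + 5382/6337·R5.
R3 ← R3 − 2437/19011·R5.
R4 ← R4 + 33475/38022·R5.
Reading off the reduced rows gives x_1 = 3, x_2 = 3, x_3 = -3, x_4 = -5, x_5 = -6.

x_1 = 3, x_2 = 3, x_3 = -3, x_4 = -5, x_5 = -6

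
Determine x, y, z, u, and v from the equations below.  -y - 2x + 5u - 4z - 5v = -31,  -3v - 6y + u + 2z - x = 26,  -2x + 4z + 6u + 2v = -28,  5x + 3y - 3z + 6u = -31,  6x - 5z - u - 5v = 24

x = 4, y = -3, z = 4, u = -5, v = -3

Row-reduce the augmented matrix:
R1 ← R1 / (-2).
R2 ← R2 + 1·R1.
R3 ← R3 + 2·R1.
R4 ← R4 − 5·R1.
R5 ← R5 − 6·R1.
R2 ← R2 / (-11/2).
R1 ← R1 − 1/2·R2.
R3 ← R3 − 1·R2.
R4 ← R4 − 1/2·R2.
R5 ← R5 + 3·R2.
R3 ← R3 / (96/11).
R1 ← R1 − 26/11·R3.
R2 ← R2 + 8/11·R3.
R4 ← R4 + 139/11·R3.
R5 ← R5 + 211/11·R3.
R4 ← R4 / (233/12).
R1 ← R1 + 17/6·R4.
R2 ← R2 − 1/3·R4.
R3 ← R3 − 1/12·R4.
R5 ← R5 − 197/12·R4.
R5 ← R5 / (-1115/466).
R1 ← R1 − 99/466·R5.
R2 ← R2 − 331/466·R5.
R3 ← R3 − 187/233·R5.
R4 ← R4 + 61/466·R5.
Reading off the reduced rows gives x = 4, y = -3, z = 4, u = -5, v = -3.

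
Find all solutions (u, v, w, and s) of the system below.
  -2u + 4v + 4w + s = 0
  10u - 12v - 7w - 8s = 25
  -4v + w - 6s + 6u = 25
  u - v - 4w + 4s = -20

infinitely many solutions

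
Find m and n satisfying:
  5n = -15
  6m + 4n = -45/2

m = -7/4, n = -3

Row-reduce the augmented matrix:
Swap R1 and R2.
R1 ← R1 / (6).
R2 ← R2 / (5).
R1 ← R1 − 2/3·R2.
Reading off the reduced rows gives m = -7/4, n = -3.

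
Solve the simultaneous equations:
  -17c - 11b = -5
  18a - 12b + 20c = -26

Row-reduce:
Swap R1 and R2.
R1 ← R1 / (18).
R2 ← R2 / (-11).
R1 ← R1 + 2/3·R2.
Rank is 2 with 3 unknowns, leaving c free.

infinitely many solutions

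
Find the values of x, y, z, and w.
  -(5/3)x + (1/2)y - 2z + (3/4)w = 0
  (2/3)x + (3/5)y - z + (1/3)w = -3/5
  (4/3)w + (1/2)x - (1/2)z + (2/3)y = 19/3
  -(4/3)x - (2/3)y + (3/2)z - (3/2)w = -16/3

x = 0, y = -1, z = 2, w = 6

Row-reduce the augmented matrix:
R1 ← R1 / (-5/3).
R2 ← R2 − 2/3·R1.
R3 ← R3 − 1/2·R1.
R4 ← R4 + 4/3·R1.
R2 ← R2 / (4/5).
R1 ← R1 + 3/10·R2.
R3 ← R3 − 49/60·R2.
R4 ← R4 + 16/15·R2.
R3 ← R3 / (59/80).
R1 ← R1 − 21/40·R3.
R2 ← R2 + 9/4·R3.
R4 ← R4 − 7/10·R3.
R4 ← R4 / (-4505/2124).
R1 ← R1 + 305/354·R4.
R2 ← R2 − 1265/354·R4.
R3 ← R3 − 1313/1062·R4.
Reading off the reduced rows gives x = 0, y = -1, z = 2, w = 6.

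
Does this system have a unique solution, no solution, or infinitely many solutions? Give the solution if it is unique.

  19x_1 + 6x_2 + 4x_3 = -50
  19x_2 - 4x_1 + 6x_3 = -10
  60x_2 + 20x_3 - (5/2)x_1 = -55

infinitely many solutions

Row-reduce:
R1 ← R1 / (19).
R2 ← R2 + 4·R1.
R3 ← R3 + 5/2·R1.
R2 ← R2 / (385/19).
R1 ← R1 − 6/19·R2.
R3 ← R3 − 1155/19·R2.
Rank is 2 with 3 unknowns, leaving x_3 free.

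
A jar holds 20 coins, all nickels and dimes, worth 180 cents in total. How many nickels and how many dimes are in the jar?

Let n = nickels, d = dimes.
  n + d = 20
  5n + 10d = 180
From equation 1: n = 20 − d.
Substitute into equation 2 and solve: d = 16.
Then n = 4.

nickels: 4, dimes: 16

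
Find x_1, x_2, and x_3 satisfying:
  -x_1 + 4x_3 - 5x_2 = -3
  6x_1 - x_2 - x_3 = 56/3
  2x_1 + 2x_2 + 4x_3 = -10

Row-reduce the augmented matrix:
R1 ← R1 / (-1).
R2 ← R2 − 6·R1.
R3 ← R3 − 2·R1.
R2 ← R2 / (-31).
R1 ← R1 − 5·R2.
R3 ← R3 + 8·R2.
R3 ← R3 / (188/31).
R1 ← R1 + 9/31·R3.
R2 ← R2 + 23/31·R3.
Reading off the reduced rows gives x_1 = 7/3, x_2 = -2, x_3 = -8/3.

x_1 = 7/3, x_2 = -2, x_3 = -8/3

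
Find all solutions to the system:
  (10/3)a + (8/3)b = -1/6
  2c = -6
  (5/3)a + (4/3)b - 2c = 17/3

Row-reduce:
R1 ← R1 / (10/3).
R3 ← R3 − 5/3·R1.
R2 ← R2 / (2).
R3 ← R3 + 2·R2.
Row 3 reduces to 0 = -1/4, a contradiction. The system is inconsistent.

no solution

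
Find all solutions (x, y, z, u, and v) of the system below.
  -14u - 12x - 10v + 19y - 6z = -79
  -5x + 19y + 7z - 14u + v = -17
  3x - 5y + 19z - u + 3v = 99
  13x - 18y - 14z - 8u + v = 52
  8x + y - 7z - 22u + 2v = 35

Row-reduce:
R1 ← R1 / (-12).
R2 ← R2 + 5·R1.
R3 ← R3 − 3·R1.
R4 ← R4 − 13·R1.
R5 ← R5 − 8·R1.
R2 ← R2 / (133/12).
R1 ← R1 + 19/12·R2.
R3 ← R3 + 1/4·R2.
R4 ← R4 − 31/12·R2.
R5 ← R5 − 41/3·R2.
R3 ← R3 / (124/7).
R1 ← R1 − 13/7·R3.
R2 ← R2 − 6/7·R3.
R4 ← R4 + 159/7·R3.
R5 ← R5 + 159/7·R3.
R4 ← R4 / (-64247/2356).
R1 ← R1 − 1157/2356·R4.
R2 ← R2 + 601/1178·R4.
R3 ← R3 + 623/2356·R4.
R5 ← R5 + 64247/2356·R4.
Rank is 4 with 5 unknowns, leaving v free.

infinitely many solutions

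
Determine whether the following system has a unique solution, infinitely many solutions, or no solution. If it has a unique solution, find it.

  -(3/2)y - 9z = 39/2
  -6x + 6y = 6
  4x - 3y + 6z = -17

infinitely many solutions

Row-reduce:
Swap R1 and R2.
R1 ← R1 / (-6).
R3 ← R3 − 4·R1.
R2 ← R2 / (-3/2).
R1 ← R1 + 1·R2.
R3 ← R3 − 1·R2.
Rank is 2 with 3 unknowns, leaving z free.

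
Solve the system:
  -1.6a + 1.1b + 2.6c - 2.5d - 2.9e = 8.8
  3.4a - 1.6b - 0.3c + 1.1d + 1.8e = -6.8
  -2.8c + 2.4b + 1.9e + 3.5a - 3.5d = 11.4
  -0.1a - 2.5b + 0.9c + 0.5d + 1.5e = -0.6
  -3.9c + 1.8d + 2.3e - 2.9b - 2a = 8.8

a = -1, b = -3, c = -3, d = -5, e = -2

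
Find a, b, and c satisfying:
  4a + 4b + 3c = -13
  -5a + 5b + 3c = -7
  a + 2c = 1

Row-reduce the augmented matrix:
R1 ← R1 / (4).
R2 ← R2 + 5·R1.
R3 ← R3 − 1·R1.
R2 ← R2 / (10).
R1 ← R1 − 1·R2.
R3 ← R3 + 1·R2.
R3 ← R3 / (77/40).
R1 ← R1 − 3/40·R3.
R2 ← R2 − 27/40·R3.
Reading off the reduced rows gives a = -1, b = -3, c = 1.

a = -1, b = -3, c = 1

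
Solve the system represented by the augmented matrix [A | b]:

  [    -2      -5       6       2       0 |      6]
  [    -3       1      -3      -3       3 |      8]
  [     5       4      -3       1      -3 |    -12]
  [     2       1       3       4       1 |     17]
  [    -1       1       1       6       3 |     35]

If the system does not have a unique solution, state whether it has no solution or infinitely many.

Row-reduce:
R1 ← R1 / (-2).
R2 ← R2 + 3·R1.
R3 ← R3 − 5·R1.
R4 ← R4 − 2·R1.
R5 ← R5 + 1·R1.
R2 ← R2 / (17/2).
R1 ← R1 − 5/2·R2.
R3 ← R3 + 17/2·R2.
R4 ← R4 + 4·R2.
R5 ← R5 − 7/2·R2.
Swap R3 and R4.
R3 ← R3 / (57/17).
R1 ← R1 − 9/17·R3.
R2 ← R2 + 24/17·R3.
R5 ← R5 − 50/17·R3.
Swap R4 and R5.
R4 ← R4 / (89/19).
R1 ← R1 − 5/19·R4.
R2 ← R2 − 12/19·R4.
R3 ← R3 − 18/19·R4.
Row 5 reduces to 0 = 2, a contradiction. The system is inconsistent.

no solution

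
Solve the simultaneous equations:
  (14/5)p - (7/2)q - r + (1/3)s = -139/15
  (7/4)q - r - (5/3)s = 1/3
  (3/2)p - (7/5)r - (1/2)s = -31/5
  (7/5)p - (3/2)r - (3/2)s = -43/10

infinitely many solutions

Row-reduce:
R1 ← R1 / (14/5).
R3 ← R3 − 3/2·R1.
R4 ← R4 − 7/5·R1.
R2 ← R2 / (7/4).
R1 ← R1 + 5/4·R2.
R3 ← R3 − 15/8·R2.
R4 ← R4 − 7/4·R2.
R3 ← R3 / (29/140).
R1 ← R1 + 15/14·R3.
R2 ← R2 + 4/7·R3.
Rank is 3 with 4 unknowns, leaving s free.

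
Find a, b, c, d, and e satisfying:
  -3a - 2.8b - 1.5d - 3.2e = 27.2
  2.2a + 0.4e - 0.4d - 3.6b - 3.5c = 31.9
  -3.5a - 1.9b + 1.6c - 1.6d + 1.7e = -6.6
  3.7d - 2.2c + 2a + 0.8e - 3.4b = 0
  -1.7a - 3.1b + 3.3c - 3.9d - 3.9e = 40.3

a = 3, b = -4, c = -3, d = -6, e = -5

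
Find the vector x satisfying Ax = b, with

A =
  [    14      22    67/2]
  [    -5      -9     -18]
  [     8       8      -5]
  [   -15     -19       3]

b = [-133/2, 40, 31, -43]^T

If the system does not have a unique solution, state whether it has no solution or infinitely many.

Row-reduce:
R1 ← R1 / (14).
R2 ← R2 + 5·R1.
R3 ← R3 − 8·R1.
R4 ← R4 + 15·R1.
R2 ← R2 / (-8/7).
R1 ← R1 − 11/7·R2.
R3 ← R3 + 32/7·R2.
R4 ← R4 − 32/7·R2.
Swap R3 and R4.
R3 ← R3 / (59/4).
R1 ← R1 + 189/32·R3.
R2 ← R2 − 169/32·R3.
Row 4 reduces to 0 = 4, a contradiction. The system is inconsistent.

no solution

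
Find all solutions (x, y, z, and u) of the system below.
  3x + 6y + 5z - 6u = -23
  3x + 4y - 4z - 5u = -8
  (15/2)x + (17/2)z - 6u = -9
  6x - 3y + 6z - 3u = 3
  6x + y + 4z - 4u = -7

no solution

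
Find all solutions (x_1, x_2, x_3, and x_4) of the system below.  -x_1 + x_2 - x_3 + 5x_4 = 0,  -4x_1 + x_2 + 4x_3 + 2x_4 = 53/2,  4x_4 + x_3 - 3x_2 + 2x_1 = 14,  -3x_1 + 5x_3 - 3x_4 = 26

no solution

Row-reduce:
R1 ← R1 / (-1).
R2 ← R2 + 4·R1.
R3 ← R3 − 2·R1.
R4 ← R4 + 3·R1.
R2 ← R2 / (-3).
R1 ← R1 + 1·R2.
R3 ← R3 + 1·R2.
R4 ← R4 + 3·R2.
R3 ← R3 / (-11/3).
R1 ← R1 + 5/3·R3.
R2 ← R2 + 8/3·R3.
Row 4 reduces to 0 = -1/2, a contradiction. The system is inconsistent.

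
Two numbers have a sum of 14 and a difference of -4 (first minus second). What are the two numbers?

Let x = first number, y = second number.
  x + y = 14
  x - y = -4
Row-reduce the augmented matrix:
R2 ← R2 − 1·R1.
R2 ← R2 / (-2).
R1 ← R1 − 1·R2.
Reading off the reduced rows gives x = 5, y = 9.

first number: 5, second number: 9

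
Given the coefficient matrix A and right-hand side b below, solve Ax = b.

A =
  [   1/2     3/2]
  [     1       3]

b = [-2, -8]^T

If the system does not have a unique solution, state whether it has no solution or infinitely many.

Row-reduce:
R1 ← R1 / (1/2).
R2 ← R2 − 1·R1.
Row 2 reduces to 0 = -4, a contradiction. The system is inconsistent.

no solution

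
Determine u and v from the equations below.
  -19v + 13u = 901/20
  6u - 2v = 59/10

u = 1/4, v = -11/5

Row-reduce the augmented matrix:
R1 ← R1 / (13).
R2 ← R2 − 6·R1.
R2 ← R2 / (88/13).
R1 ← R1 + 19/13·R2.
Reading off the reduced rows gives u = 1/4, v = -11/5.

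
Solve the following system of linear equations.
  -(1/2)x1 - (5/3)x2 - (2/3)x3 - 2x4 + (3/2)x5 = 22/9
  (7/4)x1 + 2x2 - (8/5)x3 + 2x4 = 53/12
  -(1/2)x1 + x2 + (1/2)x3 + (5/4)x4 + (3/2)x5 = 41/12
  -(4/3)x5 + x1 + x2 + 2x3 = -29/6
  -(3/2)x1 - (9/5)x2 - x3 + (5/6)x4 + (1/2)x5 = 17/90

x1 = -1/3, x2 = 3/2, x3 = -5/3, x4 = -1/3, x5 = 2

Row-reduce the augmented matrix:
R1 ← R1 / (-1/2).
R2 ← R2 − 7/4·R1.
R3 ← R3 + 1/2·R1.
R4 ← R4 − 1·R1.
R5 ← R5 + 3/2·R1.
R2 ← R2 / (-23/6).
R1 ← R1 − 10/3·R2.
R3 ← R3 − 8/3·R2.
R4 ← R4 + 7/3·R2.
R5 ← R5 − 16/5·R2.
R3 ← R3 / (-361/230).
R1 ← R1 + 48/23·R3.
R2 ← R2 − 118/115·R3.
R4 ← R4 − 352/115·R3.
R5 ← R5 + 1313/575·R3.
R4 ← R4 / (-506/361).
R1 ← R1 + 16/361·R4.
R2 ← R2 − 417/361·R4.
R3 ← R3 − 105/722·R4.
R5 ← R5 − 16199/5415·R4.
R5 ← R5 / (63817/9108).
R1 ← R1 + 2632/759·R5.
R2 ← R2 − 5695/1012·R5.
R3 ← R3 + 3535/2024·R5.
R4 ← R4 + 12115/3036·R5.
Reading off the reduced rows gives x1 = -1/3, x2 = 3/2, x3 = -5/3, x4 = -1/3, x5 = 2.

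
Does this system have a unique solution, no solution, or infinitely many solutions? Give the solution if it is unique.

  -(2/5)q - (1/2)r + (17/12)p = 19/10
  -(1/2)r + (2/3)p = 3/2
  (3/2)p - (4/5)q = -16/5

Row-reduce:
R1 ← R1 / (17/12).
R2 ← R2 − 2/3·R1.
R3 ← R3 − 3/2·R1.
R2 ← R2 / (16/85).
R1 ← R1 + 24/85·R2.
R3 ← R3 + 32/85·R2.
Row 3 reduces to 0 = -4, a contradiction. The system is inconsistent.

no solution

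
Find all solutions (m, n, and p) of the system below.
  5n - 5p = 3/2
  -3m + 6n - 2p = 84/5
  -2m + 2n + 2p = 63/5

Row-reduce the augmented matrix:
Swap R1 and R2.
R1 ← R1 / (-3).
R3 ← R3 + 2·R1.
R2 ← R2 / (5).
R1 ← R1 + 2·R2.
R3 ← R3 + 2·R2.
R3 ← R3 / (4/3).
R1 ← R1 + 4/3·R3.
R2 ← R2 + 1·R3.
Reading off the reduced rows gives m = -3, n = 9/5, p = 3/2.

m = -3, n = 9/5, p = 3/2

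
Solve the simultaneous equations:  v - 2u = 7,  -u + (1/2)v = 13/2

Row-reduce:
R1 ← R1 / (-2).
R2 ← R2 + 1·R1.
Row 2 reduces to 0 = 3, a contradiction. The system is inconsistent.

no solution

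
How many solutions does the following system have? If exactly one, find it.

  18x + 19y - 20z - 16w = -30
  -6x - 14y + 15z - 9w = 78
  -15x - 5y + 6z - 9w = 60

infinitely many solutions

Row-reduce:
R1 ← R1 / (18).
R2 ← R2 + 6·R1.
R3 ← R3 + 15·R1.
R2 ← R2 / (-23/3).
R1 ← R1 − 19/18·R2.
R3 ← R3 − 65/6·R2.
R3 ← R3 / (51/46).
R1 ← R1 − 5/138·R3.
R2 ← R2 + 25/23·R3.
Rank is 3 with 4 unknowns, leaving w free.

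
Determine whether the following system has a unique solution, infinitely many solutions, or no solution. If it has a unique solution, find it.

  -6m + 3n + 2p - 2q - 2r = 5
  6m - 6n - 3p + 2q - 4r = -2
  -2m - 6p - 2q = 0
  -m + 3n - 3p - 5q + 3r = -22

Row-reduce:
R1 ← R1 / (-6).
R2 ← R2 − 6·R1.
R3 ← R3 + 2·R1.
R4 ← R4 + 1·R1.
R2 ← R2 / (-3).
R1 ← R1 + 1/2·R2.
R3 ← R3 + 1·R2.
R4 ← R4 − 5/2·R2.
R3 ← R3 / (-19/3).
R1 ← R1 + 1/6·R3.
R2 ← R2 − 1/3·R3.
R4 ← R4 + 25/6·R3.
R4 ← R4 / (-72/19).
R1 ← R1 − 7/19·R4.
R2 ← R2 + 4/57·R4.
R3 ← R3 − 4/19·R4.
Rank is 4 with 5 unknowns, leaving r free.

infinitely many solutions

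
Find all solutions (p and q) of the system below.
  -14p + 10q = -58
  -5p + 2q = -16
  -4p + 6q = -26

p = 2, q = -3

Row-reduce the augmented matrix:
R1 ← R1 / (-14).
R2 ← R2 + 5·R1.
R3 ← R3 + 4·R1.
R2 ← R2 / (-11/7).
R1 ← R1 + 5/7·R2.
R3 ← R3 − 22/7·R2.
R3 reduces to 0 = 0, so the extra equation is consistent.
Reading off the reduced rows gives p = 2, q = -3.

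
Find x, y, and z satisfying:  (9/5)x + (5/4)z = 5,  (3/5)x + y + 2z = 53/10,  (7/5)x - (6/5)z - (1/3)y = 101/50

Row-reduce the augmented matrix:
R1 ← R1 / (9/5).
R2 ← R2 − 3/5·R1.
R3 ← R3 − 7/5·R1.
R3 ← R3 + 1/3·R2.
R3 ← R3 / (-74/45).
R1 ← R1 − 25/36·R3.
R2 ← R2 − 19/12·R3.
Reading off the reduced rows gives x = 5/2, y = 3, z = 2/5.

x = 5/2, y = 3, z = 2/5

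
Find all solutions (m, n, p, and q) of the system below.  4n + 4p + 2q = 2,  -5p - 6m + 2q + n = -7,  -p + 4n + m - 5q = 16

Row-reduce:
Swap R1 and R2.
R1 ← R1 / (-6).
R3 ← R3 − 1·R1.
R2 ← R2 / (4).
R1 ← R1 + 1/6·R2.
R3 ← R3 − 25/6·R2.
R3 ← R3 / (-6).
R1 ← R1 − 1·R3.
R2 ← R2 − 1·R3.
Rank is 3 with 4 unknowns, leaving q free.

infinitely many solutions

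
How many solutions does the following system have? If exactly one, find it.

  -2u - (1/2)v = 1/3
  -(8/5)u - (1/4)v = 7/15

Row-reduce the augmented matrix:
R1 ← R1 / (-2).
R2 ← R2 + 8/5·R1.
R2 ← R2 / (3/20).
R1 ← R1 − 1/4·R2.
Reading off the reduced rows gives u = -1/2, v = 4/3.

u = -1/2, v = 4/3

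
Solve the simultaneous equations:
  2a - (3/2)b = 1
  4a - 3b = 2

Row-reduce:
R1 ← R1 / (2).
R2 ← R2 − 4·R1.
Rank is 1 with 2 unknowns, leaving b free.

infinitely many solutions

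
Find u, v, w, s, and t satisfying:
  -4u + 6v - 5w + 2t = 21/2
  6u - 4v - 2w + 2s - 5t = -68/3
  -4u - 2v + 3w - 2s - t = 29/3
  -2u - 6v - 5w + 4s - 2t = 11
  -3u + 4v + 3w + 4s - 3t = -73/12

Row-reduce the augmented matrix:
R1 ← R1 / (-4).
R2 ← R2 − 6·R1.
R3 ← R3 + 4·R1.
R4 ← R4 + 2·R1.
R5 ← R5 + 3·R1.
R2 ← R2 / (5).
R1 ← R1 + 3/2·R2.
R3 ← R3 + 8·R2.
R4 ← R4 + 9·R2.
R5 ← R5 + 1/2·R2.
R3 ← R3 / (-36/5).
R1 ← R1 + 8/5·R3.
R2 ← R2 + 19/10·R3.
R4 ← R4 + 98/5·R3.
R5 ← R5 − 29/5·R3.
R4 ← R4 / (13/3).
R1 ← R1 − 1/3·R4.
R2 ← R2 − 1/12·R4.
R3 ← R3 + 1/6·R4.
R5 ← R5 − 31/6·R4.
R5 ← R5 / (-856/39).
R1 ← R1 + 20/39·R5.
R2 ← R2 − 27/26·R5.
R3 ← R3 − 49/39·R5.
R4 ← R4 − 185/78·R5.
Reading off the reduced rows gives u = -11/4, v = -4/3, w = -1/2, s = 0, t = 5/2.

u = -11/4, v = -4/3, w = -1/2, s = 0, t = 5/2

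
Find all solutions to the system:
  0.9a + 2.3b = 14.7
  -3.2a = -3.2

Row-reduce the augmented matrix:
R1 ← R1 / (9/10).
R2 ← R2 + 16/5·R1.
R2 ← R2 / (368/45).
R1 ← R1 − 23/9·R2.
Reading off the reduced rows gives a = 1, b = 6.

a = 1, b = 6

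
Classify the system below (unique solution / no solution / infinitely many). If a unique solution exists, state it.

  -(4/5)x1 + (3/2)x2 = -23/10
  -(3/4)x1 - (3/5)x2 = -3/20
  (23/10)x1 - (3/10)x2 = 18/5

no solution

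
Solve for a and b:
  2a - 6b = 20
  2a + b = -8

From equation 2: b = -8 − 2·a.
Substitute into equation 1 and solve: a = -2.
Then b = -4.

a = -2, b = -4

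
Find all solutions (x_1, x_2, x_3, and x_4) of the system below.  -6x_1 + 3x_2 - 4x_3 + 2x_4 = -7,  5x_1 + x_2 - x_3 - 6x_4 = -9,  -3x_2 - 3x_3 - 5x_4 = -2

Row-reduce:
R1 ← R1 / (-6).
R2 ← R2 − 5·R1.
R2 ← R2 / (7/2).
R1 ← R1 + 1/2·R2.
R3 ← R3 + 3·R2.
R3 ← R3 / (-47/7).
R1 ← R1 − 1/21·R3.
R2 ← R2 + 26/21·R3.
Rank is 3 with 4 unknowns, leaving x_4 free.

infinitely many solutions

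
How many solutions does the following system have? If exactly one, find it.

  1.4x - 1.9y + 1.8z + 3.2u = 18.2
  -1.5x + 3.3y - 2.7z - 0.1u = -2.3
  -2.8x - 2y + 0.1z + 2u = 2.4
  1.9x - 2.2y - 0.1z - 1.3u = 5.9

x = 4, y = -2, z = -4, u = 5

Row-reduce the augmented matrix:
R1 ← R1 / (7/5).
R2 ← R2 + 3/2·R1.
R3 ← R3 + 14/5·R1.
R4 ← R4 − 19/10·R1.
R2 ← R2 / (177/140).
R1 ← R1 + 19/14·R2.
R3 ← R3 + 29/5·R2.
R4 ← R4 − 53/140·R2.
R3 ← R3 / (19/118).
R1 ← R1 − 27/59·R3.
R2 ← R2 + 36/59·R3.
R4 ← R4 + 682/295·R3.
R4 ← R4 / (158276/475).
R1 ← R1 + 17503/285·R4.
R2 ← R2 − 26314/285·R4.
R3 ← R3 − 41896/285·R4.
Reading off the reduced rows gives x = 4, y = -2, z = -4, u = 5.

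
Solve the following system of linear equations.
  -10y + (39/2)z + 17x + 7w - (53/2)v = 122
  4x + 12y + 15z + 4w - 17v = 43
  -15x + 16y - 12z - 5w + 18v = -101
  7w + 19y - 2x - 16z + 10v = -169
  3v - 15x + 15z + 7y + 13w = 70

Row-reduce:
R1 ← R1 / (17).
R2 ← R2 − 4·R1.
R3 ← R3 + 15·R1.
R4 ← R4 + 2·R1.
R5 ← R5 + 15·R1.
R2 ← R2 / (244/17).
R1 ← R1 + 10/17·R2.
R3 ← R3 − 122/17·R2.
R4 ← R4 − 303/17·R2.
R5 ← R5 + 31/17·R2.
Swap R3 and R4.
R3 ← R3 / (-6499/244).
R1 ← R1 − 96/61·R3.
R2 ← R2 − 177/244·R3.
R5 ← R5 − 8181/244·R3.
Swap R4 and R5.
R4 ← R4 / (166671/6499).
R1 ← R1 − 5185/6499·R4.
R2 ← R2 − 1933/6499·R4.
R3 ← R3 + 1196/6499·R4.
Row 5 reduces to 0 = -1/2, a contradiction. The system is inconsistent.

no solution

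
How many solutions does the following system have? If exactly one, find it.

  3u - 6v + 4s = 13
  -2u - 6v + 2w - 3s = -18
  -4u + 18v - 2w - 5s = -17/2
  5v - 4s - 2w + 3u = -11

Row-reduce:
R1 ← R1 / (3).
R2 ← R2 + 2·R1.
R3 ← R3 + 4·R1.
R4 ← R4 − 3·R1.
R2 ← R2 / (-10).
R1 ← R1 + 2·R2.
R3 ← R3 − 10·R2.
R4 ← R4 − 11·R2.
Swap R3 and R4.
R3 ← R3 / (1/5).
R1 ← R1 + 2/5·R3.
R2 ← R2 + 1/5·R3.
Row 4 reduces to 0 = -1/2, a contradiction. The system is inconsistent.

no solution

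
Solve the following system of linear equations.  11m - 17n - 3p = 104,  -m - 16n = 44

infinitely many solutions

Row-reduce:
R1 ← R1 / (11).
R2 ← R2 + 1·R1.
R2 ← R2 / (-193/11).
R1 ← R1 + 17/11·R2.
Rank is 2 with 3 unknowns, leaving p free.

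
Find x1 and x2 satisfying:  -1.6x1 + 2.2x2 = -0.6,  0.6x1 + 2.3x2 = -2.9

x1 = -1, x2 = -1

Row-reduce the augmented matrix:
R1 ← R1 / (-8/5).
R2 ← R2 − 3/5·R1.
R2 ← R2 / (25/8).
R1 ← R1 + 11/8·R2.
Reading off the reduced rows gives x1 = -1, x2 = -1.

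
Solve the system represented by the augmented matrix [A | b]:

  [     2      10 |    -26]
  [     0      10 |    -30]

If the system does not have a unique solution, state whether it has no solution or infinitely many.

x_1 = 2, x_2 = -3

Row-reduce the augmented matrix:
R1 ← R1 / (2).
R2 ← R2 / (10).
R1 ← R1 − 5·R2.
Reading off the reduced rows gives x_1 = 2, x_2 = -3.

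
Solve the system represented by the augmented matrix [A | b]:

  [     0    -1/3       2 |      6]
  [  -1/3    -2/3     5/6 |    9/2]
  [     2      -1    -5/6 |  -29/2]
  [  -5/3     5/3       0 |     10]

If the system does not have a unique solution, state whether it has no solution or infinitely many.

Row-reduce the augmented matrix:
Swap R1 and R2.
R1 ← R1 / (-1/3).
R3 ← R3 − 2·R1.
R4 ← R4 + 5/3·R1.
R2 ← R2 / (-1/3).
R1 ← R1 − 2·R2.
R3 ← R3 + 5·R2.
R4 ← R4 − 5·R2.
R3 ← R3 / (-155/6).
R1 ← R1 − 19/2·R3.
R2 ← R2 + 6·R3.
R4 ← R4 − 155/6·R3.
R4 reduces to 0 = 0, so the extra equation is consistent.
Reading off the reduced rows gives x_1 = -6, x_2 = 0, x_3 = 3.

x_1 = -6, x_2 = 0, x_3 = 3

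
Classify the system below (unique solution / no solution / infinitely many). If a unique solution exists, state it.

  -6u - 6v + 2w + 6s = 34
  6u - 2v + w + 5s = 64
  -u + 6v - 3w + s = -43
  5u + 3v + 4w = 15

Row-reduce the augmented matrix:
R1 ← R1 / (-6).
R2 ← R2 − 6·R1.
R3 ← R3 + 1·R1.
R4 ← R4 − 5·R1.
R2 ← R2 / (-8).
R1 ← R1 − 1·R2.
R3 ← R3 − 7·R2.
R4 ← R4 + 2·R2.
R3 ← R3 / (-17/24).
R1 ← R1 − 1/24·R3.
R2 ← R2 + 3/8·R3.
R4 ← R4 − 59/12·R3.
R4 ← R4 / (1174/17).
R1 ← R1 − 16/17·R4.
R2 ← R2 + 110/17·R4.
R3 ← R3 + 231/17·R4.
Reading off the reduced rows gives u = 5, v = -6, w = 2, s = 4.

u = 5, v = -6, w = 2, s = 4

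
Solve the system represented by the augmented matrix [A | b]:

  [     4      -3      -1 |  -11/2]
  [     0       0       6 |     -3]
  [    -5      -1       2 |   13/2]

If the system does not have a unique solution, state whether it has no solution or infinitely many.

Row-reduce the augmented matrix:
R1 ← R1 / (4).
R3 ← R3 + 5·R1.
Swap R2 and R3.
R2 ← R2 / (-19/4).
R1 ← R1 + 3/4·R2.
R3 ← R3 / (6).
R1 ← R1 + 7/19·R3.
R2 ← R2 + 3/19·R3.
Reading off the reduced rows gives x_1 = -3/2, x_2 = 0, x_3 = -1/2.

x_1 = -3/2, x_2 = 0, x_3 = -1/2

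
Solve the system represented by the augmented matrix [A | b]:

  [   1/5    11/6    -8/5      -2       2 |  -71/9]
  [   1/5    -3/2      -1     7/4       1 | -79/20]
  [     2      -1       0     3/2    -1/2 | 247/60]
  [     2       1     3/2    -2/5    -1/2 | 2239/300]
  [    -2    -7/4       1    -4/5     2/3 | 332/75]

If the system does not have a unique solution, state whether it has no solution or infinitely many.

x_1 = 2, x_2 = -8/3, x_3 = 3, x_4 = -11/5, x_5 = -3/2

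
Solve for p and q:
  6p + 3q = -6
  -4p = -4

p = 1, q = -4

Row-reduce the augmented matrix:
R1 ← R1 / (6).
R2 ← R2 + 4·R1.
R2 ← R2 / (2).
R1 ← R1 − 1/2·R2.
Reading off the reduced rows gives p = 1, q = -4.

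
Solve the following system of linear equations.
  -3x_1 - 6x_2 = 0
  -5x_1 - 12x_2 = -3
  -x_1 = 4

Row-reduce:
R1 ← R1 / (-3).
R2 ← R2 + 5·R1.
R3 ← R3 + 1·R1.
R2 ← R2 / (-2).
R1 ← R1 − 2·R2.
R3 ← R3 − 2·R2.
Row 3 reduces to 0 = 1, a contradiction. The system is inconsistent.

no solution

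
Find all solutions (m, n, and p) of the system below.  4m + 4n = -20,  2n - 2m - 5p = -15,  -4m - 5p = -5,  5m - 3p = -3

m = 0, n = -5, p = 1

Row-reduce the augmented matrix:
R1 ← R1 / (4).
R2 ← R2 + 2·R1.
R3 ← R3 + 4·R1.
R4 ← R4 − 5·R1.
R2 ← R2 / (4).
R1 ← R1 − 1·R2.
R3 ← R3 − 4·R2.
R4 ← R4 + 5·R2.
Swap R3 and R4.
R3 ← R3 / (-37/4).
R1 ← R1 − 5/4·R3.
R2 ← R2 + 5/4·R3.
R4 reduces to 0 = 0, so the extra equation is consistent.
Reading off the reduced rows gives m = 0, n = -5, p = 1.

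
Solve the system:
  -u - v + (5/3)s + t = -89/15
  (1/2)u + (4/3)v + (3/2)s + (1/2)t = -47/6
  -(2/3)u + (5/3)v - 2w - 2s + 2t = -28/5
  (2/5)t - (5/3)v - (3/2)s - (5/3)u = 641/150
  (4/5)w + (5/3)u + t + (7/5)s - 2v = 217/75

Row-reduce the augmented matrix:
R1 ← R1 / (-1).
R2 ← R2 − 1/2·R1.
R3 ← R3 + 2/3·R1.
R4 ← R4 + 5/3·R1.
R5 ← R5 − 5/3·R1.
R2 ← R2 / (5/6).
R1 ← R1 − 1·R2.
R3 ← R3 − 7/3·R2.
R5 ← R5 + 11/3·R2.
R3 ← R3 / (-2).
R5 ← R5 − 4/5·R3.
R4 ← R4 / (-77/18).
R1 ← R1 + 67/15·R4.
R2 ← R2 − 14/5·R4.
R3 ← R3 − 217/45·R4.
R5 ← R5 − 794/75·R4.
R5 ← R5 / (32198/9625).
R1 ← R1 + 1689/1925·R5.
R2 ← R2 − 102/275·R5.
R3 ← R3 + 191/275·R5.
R4 ← R4 − 114/385·R5.
Reading off the reduced rows gives u = 2, v = -14/5, w = 0, s = -13/5, t = -12/5.

u = 2, v = -14/5, w = 0, s = -13/5, t = -12/5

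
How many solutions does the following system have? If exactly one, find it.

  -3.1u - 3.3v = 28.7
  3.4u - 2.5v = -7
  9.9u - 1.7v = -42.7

u = -5, v = -4

Row-reduce the augmented matrix:
R1 ← R1 / (-31/10).
R2 ← R2 − 17/5·R1.
R3 ← R3 − 99/10·R1.
R2 ← R2 / (-1897/310).
R1 ← R1 − 33/31·R2.
R3 ← R3 + 1897/155·R2.
R3 reduces to 0 = 0, so the extra equation is consistent.
Reading off the reduced rows gives u = -5, v = -4.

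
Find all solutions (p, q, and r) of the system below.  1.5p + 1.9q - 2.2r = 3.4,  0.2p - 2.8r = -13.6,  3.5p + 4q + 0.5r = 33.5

Row-reduce the augmented matrix:
R1 ← R1 / (3/2).
R2 ← R2 − 1/5·R1.
R3 ← R3 − 7/2·R1.
R2 ← R2 / (-19/75).
R1 ← R1 − 19/15·R2.
R3 ← R3 + 13/30·R2.
R3 ← R3 / (377/38).
R1 ← R1 + 14·R3.
R2 ← R2 − 188/19·R3.
Reading off the reduced rows gives p = 2, q = 6, r = 5.

p = 2, q = 6, r = 5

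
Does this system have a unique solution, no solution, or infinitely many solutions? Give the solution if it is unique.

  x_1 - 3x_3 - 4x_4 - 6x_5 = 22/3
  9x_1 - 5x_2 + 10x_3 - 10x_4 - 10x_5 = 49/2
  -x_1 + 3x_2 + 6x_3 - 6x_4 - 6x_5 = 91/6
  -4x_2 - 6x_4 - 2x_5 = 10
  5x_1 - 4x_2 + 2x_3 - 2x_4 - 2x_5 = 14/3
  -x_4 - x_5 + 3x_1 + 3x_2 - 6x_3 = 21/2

x_1 = 4/3, x_2 = 3/2, x_3 = 0, x_4 = -3, x_5 = 1

Row-reduce the augmented matrix:
R2 ← R2 − 9·R1.
R3 ← R3 + 1·R1.
R5 ← R5 − 5·R1.
R6 ← R6 − 3·R1.
R2 ← R2 / (-5).
R3 ← R3 − 3·R2.
R4 ← R4 + 4·R2.
R5 ← R5 + 4·R2.
R6 ← R6 − 3·R2.
R3 ← R3 / (126/5).
R1 ← R1 + 3·R3.
R2 ← R2 + 37/5·R3.
R4 ← R4 + 148/5·R3.
R5 ← R5 + 63/5·R3.
R6 ← R6 − 126/5·R3.
R4 ← R4 / (-182/9).
R1 ← R1 + 10/3·R4.
R2 ← R2 + 32/9·R4.
R3 ← R3 − 2/9·R4.
R6 ← R6 − 21·R4.
Swap R5 and R6.
R5 ← R5 / (722/91).
R1 ← R1 + 600/637·R5.
R2 ← R2 + 640/637·R5.
R3 ← R3 − 222/637·R5.
R4 ← R4 − 639/637·R5.
R6 reduces to 0 = 0, so the extra equation is consistent.
Reading off the reduced rows gives x_1 = 4/3, x_2 = 3/2, x_3 = 0, x_4 = -3, x_5 = 1.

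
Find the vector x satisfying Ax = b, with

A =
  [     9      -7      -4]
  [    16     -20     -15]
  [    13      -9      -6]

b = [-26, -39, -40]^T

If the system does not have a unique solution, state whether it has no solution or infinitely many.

x_1 = -4, x_2 = -2, x_3 = 1

Row-reduce the augmented matrix:
R1 ← R1 / (9).
R2 ← R2 − 16·R1.
R3 ← R3 − 13·R1.
R2 ← R2 / (-68/9).
R1 ← R1 + 7/9·R2.
R3 ← R3 − 10/9·R2.
R3 ← R3 / (-47/34).
R1 ← R1 − 25/68·R3.
R2 ← R2 − 71/68·R3.
Reading off the reduced rows gives x_1 = -4, x_2 = -2, x_3 = 1.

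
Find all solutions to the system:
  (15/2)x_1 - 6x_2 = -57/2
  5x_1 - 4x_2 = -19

Row-reduce:
R1 ← R1 / (15/2).
R2 ← R2 − 5·R1.
Rank is 1 with 2 unknowns, leaving x_2 free.

infinitely many solutions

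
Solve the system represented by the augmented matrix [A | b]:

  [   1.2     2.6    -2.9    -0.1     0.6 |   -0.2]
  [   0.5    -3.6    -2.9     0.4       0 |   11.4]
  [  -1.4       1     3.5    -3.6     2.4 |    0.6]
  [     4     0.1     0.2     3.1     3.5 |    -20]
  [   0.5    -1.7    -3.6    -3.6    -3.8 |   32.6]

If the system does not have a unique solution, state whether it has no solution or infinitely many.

x_1 = 0, x_2 = -2, x_3 = -2, x_4 = -4, x_5 = -2

Row-reduce the augmented matrix:
R1 ← R1 / (6/5).
R2 ← R2 − 1/2·R1.
R3 ← R3 + 7/5·R1.
R4 ← R4 − 4·R1.
R5 ← R5 − 1/2·R1.
R2 ← R2 / (-281/60).
R1 ← R1 − 13/6·R2.
R3 ← R3 − 121/30·R2.
R4 ← R4 + 257/30·R2.
R5 ← R5 + 167/60·R2.
R3 ← R3 / (-1883/1405).
R1 ← R1 + 899/281·R3.
R2 ← R2 − 203/562·R3.
R4 ← R4 − 72841/5620·R3.
R5 ← R5 + 7791/5620·R3.
R4 ← R4 / (-446489/15064).
R1 ← R1 − 30449/3766·R4.
R2 ← R2 + 1069/1076·R4.
R3 ← R3 − 9375/3766·R4.
R5 ← R5 + 3979/10760·R4.
R5 ← R5 / (-162026359/22324450).
R1 ← R1 − 3665954/2232445·R5.
R2 ← R2 + 379199/2232445·R5.
R3 ← R3 − 158526/446489·R5.
R4 ← R4 + 2248666/2232445·R5.
Reading off the reduced rows gives x_1 = 0, x_2 = -2, x_3 = -2, x_4 = -4, x_5 = -2.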